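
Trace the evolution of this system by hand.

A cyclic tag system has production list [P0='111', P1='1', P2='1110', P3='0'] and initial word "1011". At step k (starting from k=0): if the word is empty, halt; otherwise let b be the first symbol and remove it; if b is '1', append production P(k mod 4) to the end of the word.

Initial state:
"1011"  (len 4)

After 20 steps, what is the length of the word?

k=0  "1011"  (len 4)
k=1  "011111"  (len 6)
k=2  "11111"  (len 5)
k=3  "11111110"  (len 8)
k=4  "11111100"  (len 8)
k=5  "1111100111"  (len 10)
k=6  "1111001111"  (len 10)
k=7  "1110011111110"  (len 13)
k=8  "1100111111100"  (len 13)
k=9  "100111111100111"  (len 15)
k=10  "001111111001111"  (len 15)
k=11  "01111111001111"  (len 14)
k=12  "1111111001111"  (len 13)
k=13  "111111001111111"  (len 15)
k=14  "111110011111111"  (len 15)
k=15  "111100111111111110"  (len 18)
k=16  "111001111111111100"  (len 18)
k=17  "11001111111111100111"  (len 20)
k=18  "10011111111111001111"  (len 20)
k=19  "00111111111110011111110"  (len 23)
k=20  "0111111111110011111110"  (len 22)

22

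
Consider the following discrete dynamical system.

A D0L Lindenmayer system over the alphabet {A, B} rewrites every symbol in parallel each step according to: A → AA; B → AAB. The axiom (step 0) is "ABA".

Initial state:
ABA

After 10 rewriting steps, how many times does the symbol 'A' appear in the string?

t=0: ABA
t=1: AAAABAA
t=2: AAAAAAAAAABAAAA
t=3: AAAAAAAAAAAAAAAAAAAAAABAAAAAAAA
t=4: AAAAAAAAAAAAAAAAAAAAAAAAAAAAAAAAAAAAAAAAAAAAAABAAAAAAAAAAAAAAAA
t=5: AAAAAAAAAAAAAAAAAAAAAAAAAAAAAAAAAAAAAAAAAAAAAAAAAAAAAAAAAA…AAAAAAAAAAAAAAAAAAAAAAAAABAAAAAAAAAAAAAAAAAAAAAAAAAAAAAAAA  (len 127)
t=6: AAAAAAAAAAAAAAAAAAAAAAAAAAAAAAAAAAAAAAAAAAAAAAAAAAAAAAAAAA…AAAAAAAAAAAAAAAAAAAAAAAAAAAAAAAAAAAAAAAAAAAAAAAAAAAAAAAAAA  (len 255)
t=7: AAAAAAAAAAAAAAAAAAAAAAAAAAAAAAAAAAAAAAAAAAAAAAAAAAAAAAAAAA…AAAAAAAAAAAAAAAAAAAAAAAAAAAAAAAAAAAAAAAAAAAAAAAAAAAAAAAAAA  (len 511)
t=8: AAAAAAAAAAAAAAAAAAAAAAAAAAAAAAAAAAAAAAAAAAAAAAAAAAAAAAAAAA…AAAAAAAAAAAAAAAAAAAAAAAAAAAAAAAAAAAAAAAAAAAAAAAAAAAAAAAAAA  (len 1023)
t=9: AAAAAAAAAAAAAAAAAAAAAAAAAAAAAAAAAAAAAAAAAAAAAAAAAAAAAAAAAA…AAAAAAAAAAAAAAAAAAAAAAAAAAAAAAAAAAAAAAAAAAAAAAAAAAAAAAAAAA  (len 2047)
t=10: AAAAAAAAAAAAAAAAAAAAAAAAAAAAAAAAAAAAAAAAAAAAAAAAAAAAAAAAAA…AAAAAAAAAAAAAAAAAAAAAAAAAAAAAAAAAAAAAAAAAAAAAAAAAAAAAAAAAA  (len 4095)

4094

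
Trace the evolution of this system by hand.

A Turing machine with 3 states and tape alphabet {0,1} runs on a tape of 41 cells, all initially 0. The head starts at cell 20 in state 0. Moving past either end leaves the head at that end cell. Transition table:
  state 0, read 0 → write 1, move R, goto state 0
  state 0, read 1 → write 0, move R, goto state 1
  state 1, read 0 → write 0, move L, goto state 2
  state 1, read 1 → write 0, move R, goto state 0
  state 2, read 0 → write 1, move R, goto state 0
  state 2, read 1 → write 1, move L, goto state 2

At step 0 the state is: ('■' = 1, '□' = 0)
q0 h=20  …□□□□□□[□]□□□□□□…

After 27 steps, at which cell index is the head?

35

0) q0 h=20  …□□□□□□[□]□□□□□□…
1) q0 h=21  …□□□□□■[□]□□□□□□…
2) q0 h=22  …□□□□■■[□]□□□□□□…
3) q0 h=23  …□□□■■■[□]□□□□□□…
4) q0 h=24  …□□■■■■[□]□□□□□□…
5) q0 h=25  …□■■■■■[□]□□□□□□…
6) q0 h=26  …■■■■■■[□]□□□□□□…
7) q0 h=27  …■■■■■■[□]□□□□□□…
8) q0 h=28  …■■■■■■[□]□□□□□□…
9) q0 h=29  …■■■■■■[□]□□□□□□…
10) q0 h=30  …■■■■■■[□]□□□□□□…
11) q0 h=31  …■■■■■■[□]□□□□□□…
12) q0 h=32  …■■■■■■[□]□□□□□□…
13) q0 h=33  …■■■■■■[□]□□□□□□…
14) q0 h=34  …■■■■■■[□]□□□□□□|
15) q0 h=35  …■■■■■■[□]□□□□□|
16) q0 h=36  …■■■■■■[□]□□□□|
17) q0 h=37  …■■■■■■[□]□□□|
18) q0 h=38  …■■■■■■[□]□□|
19) q0 h=39  …■■■■■■[□]□|
20) q0 h=40  …■■■■■■[□]|
21) q0 h=40  …■■■■■■[■]|
22) q1 h=40  …■■■■■■[□]|
23) q2 h=39  …■■■■■■[■]□|
24) q2 h=38  …■■■■■■[■]■□|
25) q2 h=37  …■■■■■■[■]■■□|
26) q2 h=36  …■■■■■■[■]■■■□|
27) q2 h=35  …■■■■■■[■]■■■■□|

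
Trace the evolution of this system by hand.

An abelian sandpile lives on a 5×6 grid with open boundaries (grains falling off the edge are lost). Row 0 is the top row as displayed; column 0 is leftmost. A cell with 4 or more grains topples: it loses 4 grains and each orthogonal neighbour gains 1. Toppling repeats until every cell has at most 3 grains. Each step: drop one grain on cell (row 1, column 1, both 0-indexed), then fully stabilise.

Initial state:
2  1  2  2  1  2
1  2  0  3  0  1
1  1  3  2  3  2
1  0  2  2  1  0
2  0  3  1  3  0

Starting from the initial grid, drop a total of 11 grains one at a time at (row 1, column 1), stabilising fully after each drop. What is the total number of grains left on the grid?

gen 0: 2  1  2  2  1  2
1  2  0  3  0  1
1  1  3  2  3  2
1  0  2  2  1  0
2  0  3  1  3  0
gen 1: 2  1  2  2  1  2
1  3  0  3  0  1
1  1  3  2  3  2
1  0  2  2  1  0
2  0  3  1  3  0
gen 2: 2  2  2  2  1  2
2  0  1  3  0  1
1  2  3  2  3  2
1  0  2  2  1  0
2  0  3  1  3  0
gen 3: 2  2  2  2  1  2
2  1  1  3  0  1
1  2  3  2  3  2
1  0  2  2  1  0
2  0  3  1  3  0
gen 4: 2  2  2  2  1  2
2  2  1  3  0  1
1  2  3  2  3  2
1  0  2  2  1  0
2  0  3  1  3  0
gen 5: 2  2  2  2  1  2
2  3  1  3  0  1
1  2  3  2  3  2
1  0  2  2  1  0
2  0  3  1  3  0
gen 6: 2  3  2  2  1  2
3  0  2  3  0  1
1  3  3  2  3  2
1  0  2  2  1  0
2  0  3  1  3  0
gen 7: 2  3  2  2  1  2
3  1  2  3  0  1
1  3  3  2  3  2
1  0  2  2  1  0
2  0  3  1  3  0
gen 8: 2  3  2  2  1  2
3  2  2  3  0  1
1  3  3  2  3  2
1  0  2  2  1  0
2  0  3  1  3  0
gen 9: 2  3  2  2  1  2
3  3  2  3  0  1
1  3  3  2  3  2
1  0  2  2  1  0
2  0  3  1  3  0
gen 10: 0  3  1  0  2  2
2  0  3  2  2  1
3  2  2  1  0  3
1  1  3  3  2  0
2  0  3  1  3  0
gen 11: 0  3  1  0  2  2
2  1  3  2  2  1
3  2  2  1  0  3
1  1  3  3  2  0
2  0  3  1  3  0

49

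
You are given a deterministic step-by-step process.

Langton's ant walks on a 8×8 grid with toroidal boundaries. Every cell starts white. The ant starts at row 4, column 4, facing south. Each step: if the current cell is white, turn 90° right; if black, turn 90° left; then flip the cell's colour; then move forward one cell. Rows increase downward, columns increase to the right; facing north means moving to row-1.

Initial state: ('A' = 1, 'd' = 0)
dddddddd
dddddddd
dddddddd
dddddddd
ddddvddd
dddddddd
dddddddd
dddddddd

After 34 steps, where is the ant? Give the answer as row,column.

1,5

0) dddddddd
dddddddd
dddddddd
dddddddd
ddddvddd
dddddddd
dddddddd
dddddddd
1) dddddddd
dddddddd
dddddddd
dddddddd
ddd<Addd
dddddddd
dddddddd
dddddddd
2) dddddddd
dddddddd
dddddddd
ddd^dddd
dddAAddd
dddddddd
dddddddd
dddddddd
3) dddddddd
dddddddd
dddddddd
dddA>ddd
dddAAddd
dddddddd
dddddddd
dddddddd
4) dddddddd
dddddddd
dddddddd
dddAAddd
dddAvddd
dddddddd
dddddddd
dddddddd
5) dddddddd
dddddddd
dddddddd
dddAAddd
dddAd>dd
dddddddd
dddddddd
dddddddd
6) dddddddd
dddddddd
dddddddd
dddAAddd
dddAdAdd
dddddvdd
dddddddd
dddddddd
7) dddddddd
dddddddd
dddddddd
dddAAddd
dddAdAdd
dddd<Add
dddddddd
dddddddd
8) dddddddd
dddddddd
dddddddd
dddAAddd
dddA^Add
ddddAAdd
dddddddd
dddddddd
9) dddddddd
dddddddd
dddddddd
dddAAddd
dddAA>dd
ddddAAdd
dddddddd
dddddddd
10) dddddddd
dddddddd
dddddddd
dddAA^dd
dddAAddd
ddddAAdd
dddddddd
dddddddd
11) dddddddd
dddddddd
dddddddd
dddAAA>d
dddAAddd
ddddAAdd
dddddddd
dddddddd
12) dddddddd
dddddddd
dddddddd
dddAAAAd
dddAAdvd
ddddAAdd
dddddddd
dddddddd
13) dddddddd
dddddddd
dddddddd
dddAAAAd
dddAA<Ad
ddddAAdd
dddddddd
dddddddd
14) dddddddd
dddddddd
dddddddd
dddAA^Ad
dddAAAAd
ddddAAdd
dddddddd
dddddddd
15) dddddddd
dddddddd
dddddddd
dddA<dAd
dddAAAAd
ddddAAdd
dddddddd
dddddddd
16) dddddddd
dddddddd
dddddddd
dddAddAd
dddAvAAd
ddddAAdd
dddddddd
dddddddd
17) dddddddd
dddddddd
dddddddd
dddAddAd
dddAd>Ad
ddddAAdd
dddddddd
dddddddd
18) dddddddd
dddddddd
dddddddd
dddAd^Ad
dddAddAd
ddddAAdd
dddddddd
dddddddd
19) dddddddd
dddddddd
dddddddd
dddAdA>d
dddAddAd
ddddAAdd
dddddddd
dddddddd
20) dddddddd
dddddddd
dddddd^d
dddAdAdd
dddAddAd
ddddAAdd
dddddddd
dddddddd
21) dddddddd
dddddddd
ddddddA>
dddAdAdd
dddAddAd
ddddAAdd
dddddddd
dddddddd
22) dddddddd
dddddddd
ddddddAA
dddAdAdv
dddAddAd
ddddAAdd
dddddddd
dddddddd
23) dddddddd
dddddddd
ddddddAA
dddAdA<A
dddAddAd
ddddAAdd
dddddddd
dddddddd
24) dddddddd
dddddddd
dddddd^A
dddAdAAA
dddAddAd
ddddAAdd
dddddddd
dddddddd
25) dddddddd
dddddddd
ddddd<dA
dddAdAAA
dddAddAd
ddddAAdd
dddddddd
dddddddd
26) dddddddd
ddddd^dd
dddddAdA
dddAdAAA
dddAddAd
ddddAAdd
dddddddd
dddddddd
27) dddddddd
dddddA>d
dddddAdA
dddAdAAA
dddAddAd
ddddAAdd
dddddddd
dddddddd
28) dddddddd
dddddAAd
dddddAvA
dddAdAAA
dddAddAd
ddddAAdd
dddddddd
dddddddd
29) dddddddd
dddddAAd
ddddd<AA
dddAdAAA
dddAddAd
ddddAAdd
dddddddd
dddddddd
30) dddddddd
dddddAAd
ddddddAA
dddAdvAA
dddAddAd
ddddAAdd
dddddddd
dddddddd
31) dddddddd
dddddAAd
ddddddAA
dddAdd>A
dddAddAd
ddddAAdd
dddddddd
dddddddd
32) dddddddd
dddddAAd
dddddd^A
dddAdddA
dddAddAd
ddddAAdd
dddddddd
dddddddd
33) dddddddd
dddddAAd
ddddd<dA
dddAdddA
dddAddAd
ddddAAdd
dddddddd
dddddddd
34) dddddddd
ddddd^Ad
dddddAdA
dddAdddA
dddAddAd
ddddAAdd
dddddddd
dddddddd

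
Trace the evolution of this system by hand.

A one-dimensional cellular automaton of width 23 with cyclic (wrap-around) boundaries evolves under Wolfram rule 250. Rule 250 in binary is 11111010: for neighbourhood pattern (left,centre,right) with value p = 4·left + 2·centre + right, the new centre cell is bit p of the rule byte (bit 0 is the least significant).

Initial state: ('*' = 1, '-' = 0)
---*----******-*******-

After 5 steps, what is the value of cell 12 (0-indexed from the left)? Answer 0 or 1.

step 0: ---*----******-*******-
step 1: --*-*--****************
step 2: **-*-******************
step 3: ***-*******************
step 4: ***********************
step 5: ***********************

1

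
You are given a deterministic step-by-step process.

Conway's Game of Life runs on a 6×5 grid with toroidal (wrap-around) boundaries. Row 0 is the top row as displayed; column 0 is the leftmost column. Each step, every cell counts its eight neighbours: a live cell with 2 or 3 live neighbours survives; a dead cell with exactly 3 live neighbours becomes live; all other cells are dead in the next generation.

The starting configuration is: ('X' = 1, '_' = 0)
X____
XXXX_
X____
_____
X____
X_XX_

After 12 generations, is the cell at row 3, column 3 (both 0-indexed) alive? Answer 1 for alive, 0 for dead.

[0] X____
XXXX_
X____
_____
X____
X_XX_
[1] X____
X_X__
X_X_X
_____
_X__X
X____
[2] X___X
X__X_
X__XX
_X_XX
X____
XX__X
[3] ___X_
_X_X_
_X___
_XXX_
__XX_
_X___
[4] _____
_____
XX_X_
_X_X_
___X_
___X_
[5] _____
_____
XX__X
XX_X_
___XX
_____
[6] _____
X____
_XX_X
_X_X_
X_XXX
_____
[7] _____
XX___
_XXXX
_____
XXXXX
___XX
[8] X___X
XX_XX
_XXXX
_____
XXX__
_X___
[9] __XX_
_____
_X___
____X
XXX__
__X_X
[10] __XX_
__X__
_____
__X__
XXX_X
X___X
[11] _XXXX
__XX_
_____
X_XX_
__X_X
_____
[12] _X__X
_X__X
_X__X
_XXXX
_XX_X
XX__X

1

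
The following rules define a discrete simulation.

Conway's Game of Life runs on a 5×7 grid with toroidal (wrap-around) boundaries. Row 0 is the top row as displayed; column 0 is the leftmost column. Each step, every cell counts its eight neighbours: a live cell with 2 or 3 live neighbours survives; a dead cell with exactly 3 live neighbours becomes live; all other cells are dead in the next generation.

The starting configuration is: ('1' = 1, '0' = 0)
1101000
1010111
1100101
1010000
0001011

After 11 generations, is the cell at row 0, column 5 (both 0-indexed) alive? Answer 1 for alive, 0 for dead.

[0] 1101000
1010111
1100101
1010000
0001011
[1] 0101000
0010100
0010100
0011100
0001101
[2] 0000010
0110100
0110110
0010000
0000010
[3] 0000110
0110100
0000110
0111110
0000000
[4] 0001110
0000000
0000000
0011010
0010000
[5] 0001100
0000100
0000000
0011000
0010010
[6] 0001110
0001100
0001000
0011000
0010000
[7] 0010010
0010010
0000000
0011000
0010000
[8] 0111000
0000000
0011000
0011000
0110000
[9] 0101000
0100000
0011000
0000000
0000000
[10] 0010000
0101000
0010000
0000000
0000000
[11] 0010000
0101000
0010000
0000000
0000000

0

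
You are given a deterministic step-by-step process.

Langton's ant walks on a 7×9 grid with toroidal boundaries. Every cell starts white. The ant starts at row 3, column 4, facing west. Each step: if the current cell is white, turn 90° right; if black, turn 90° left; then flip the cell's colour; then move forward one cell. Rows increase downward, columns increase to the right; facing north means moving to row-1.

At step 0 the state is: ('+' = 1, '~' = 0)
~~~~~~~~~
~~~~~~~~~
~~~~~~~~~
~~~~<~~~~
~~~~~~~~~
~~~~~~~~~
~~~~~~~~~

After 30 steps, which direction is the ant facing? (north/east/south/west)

k=0  ~~~~~~~~~
~~~~~~~~~
~~~~~~~~~
~~~~<~~~~
~~~~~~~~~
~~~~~~~~~
~~~~~~~~~
k=1  ~~~~~~~~~
~~~~~~~~~
~~~~^~~~~
~~~~+~~~~
~~~~~~~~~
~~~~~~~~~
~~~~~~~~~
k=2  ~~~~~~~~~
~~~~~~~~~
~~~~+>~~~
~~~~+~~~~
~~~~~~~~~
~~~~~~~~~
~~~~~~~~~
k=3  ~~~~~~~~~
~~~~~~~~~
~~~~++~~~
~~~~+v~~~
~~~~~~~~~
~~~~~~~~~
~~~~~~~~~
k=4  ~~~~~~~~~
~~~~~~~~~
~~~~++~~~
~~~~<+~~~
~~~~~~~~~
~~~~~~~~~
~~~~~~~~~
k=5  ~~~~~~~~~
~~~~~~~~~
~~~~++~~~
~~~~~+~~~
~~~~v~~~~
~~~~~~~~~
~~~~~~~~~
k=6  ~~~~~~~~~
~~~~~~~~~
~~~~++~~~
~~~~~+~~~
~~~<+~~~~
~~~~~~~~~
~~~~~~~~~
k=7  ~~~~~~~~~
~~~~~~~~~
~~~~++~~~
~~~^~+~~~
~~~++~~~~
~~~~~~~~~
~~~~~~~~~
k=8  ~~~~~~~~~
~~~~~~~~~
~~~~++~~~
~~~+>+~~~
~~~++~~~~
~~~~~~~~~
~~~~~~~~~
k=9  ~~~~~~~~~
~~~~~~~~~
~~~~++~~~
~~~+++~~~
~~~+v~~~~
~~~~~~~~~
~~~~~~~~~
k=10  ~~~~~~~~~
~~~~~~~~~
~~~~++~~~
~~~+++~~~
~~~+~>~~~
~~~~~~~~~
~~~~~~~~~
k=11  ~~~~~~~~~
~~~~~~~~~
~~~~++~~~
~~~+++~~~
~~~+~+~~~
~~~~~v~~~
~~~~~~~~~
k=12  ~~~~~~~~~
~~~~~~~~~
~~~~++~~~
~~~+++~~~
~~~+~+~~~
~~~~<+~~~
~~~~~~~~~
k=13  ~~~~~~~~~
~~~~~~~~~
~~~~++~~~
~~~+++~~~
~~~+^+~~~
~~~~++~~~
~~~~~~~~~
k=14  ~~~~~~~~~
~~~~~~~~~
~~~~++~~~
~~~+++~~~
~~~++>~~~
~~~~++~~~
~~~~~~~~~
k=15  ~~~~~~~~~
~~~~~~~~~
~~~~++~~~
~~~++^~~~
~~~++~~~~
~~~~++~~~
~~~~~~~~~
k=16  ~~~~~~~~~
~~~~~~~~~
~~~~++~~~
~~~+<~~~~
~~~++~~~~
~~~~++~~~
~~~~~~~~~
k=17  ~~~~~~~~~
~~~~~~~~~
~~~~++~~~
~~~+~~~~~
~~~+v~~~~
~~~~++~~~
~~~~~~~~~
k=18  ~~~~~~~~~
~~~~~~~~~
~~~~++~~~
~~~+~~~~~
~~~+~>~~~
~~~~++~~~
~~~~~~~~~
k=19  ~~~~~~~~~
~~~~~~~~~
~~~~++~~~
~~~+~~~~~
~~~+~+~~~
~~~~+v~~~
~~~~~~~~~
k=20  ~~~~~~~~~
~~~~~~~~~
~~~~++~~~
~~~+~~~~~
~~~+~+~~~
~~~~+~>~~
~~~~~~~~~
k=21  ~~~~~~~~~
~~~~~~~~~
~~~~++~~~
~~~+~~~~~
~~~+~+~~~
~~~~+~+~~
~~~~~~v~~
k=22  ~~~~~~~~~
~~~~~~~~~
~~~~++~~~
~~~+~~~~~
~~~+~+~~~
~~~~+~+~~
~~~~~<+~~
k=23  ~~~~~~~~~
~~~~~~~~~
~~~~++~~~
~~~+~~~~~
~~~+~+~~~
~~~~+^+~~
~~~~~++~~
k=24  ~~~~~~~~~
~~~~~~~~~
~~~~++~~~
~~~+~~~~~
~~~+~+~~~
~~~~++>~~
~~~~~++~~
k=25  ~~~~~~~~~
~~~~~~~~~
~~~~++~~~
~~~+~~~~~
~~~+~+^~~
~~~~++~~~
~~~~~++~~
k=26  ~~~~~~~~~
~~~~~~~~~
~~~~++~~~
~~~+~~~~~
~~~+~++>~
~~~~++~~~
~~~~~++~~
k=27  ~~~~~~~~~
~~~~~~~~~
~~~~++~~~
~~~+~~~~~
~~~+~+++~
~~~~++~v~
~~~~~++~~
k=28  ~~~~~~~~~
~~~~~~~~~
~~~~++~~~
~~~+~~~~~
~~~+~+++~
~~~~++<+~
~~~~~++~~
k=29  ~~~~~~~~~
~~~~~~~~~
~~~~++~~~
~~~+~~~~~
~~~+~+^+~
~~~~++++~
~~~~~++~~
k=30  ~~~~~~~~~
~~~~~~~~~
~~~~++~~~
~~~+~~~~~
~~~+~<~+~
~~~~++++~
~~~~~++~~

west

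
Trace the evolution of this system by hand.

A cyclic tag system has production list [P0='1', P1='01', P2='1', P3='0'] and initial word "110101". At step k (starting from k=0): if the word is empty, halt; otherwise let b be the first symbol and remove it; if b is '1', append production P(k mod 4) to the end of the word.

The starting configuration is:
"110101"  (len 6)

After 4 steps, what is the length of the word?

6

gen 0: "110101"  (len 6)
gen 1: "101011"  (len 6)
gen 2: "0101101"  (len 7)
gen 3: "101101"  (len 6)
gen 4: "011010"  (len 6)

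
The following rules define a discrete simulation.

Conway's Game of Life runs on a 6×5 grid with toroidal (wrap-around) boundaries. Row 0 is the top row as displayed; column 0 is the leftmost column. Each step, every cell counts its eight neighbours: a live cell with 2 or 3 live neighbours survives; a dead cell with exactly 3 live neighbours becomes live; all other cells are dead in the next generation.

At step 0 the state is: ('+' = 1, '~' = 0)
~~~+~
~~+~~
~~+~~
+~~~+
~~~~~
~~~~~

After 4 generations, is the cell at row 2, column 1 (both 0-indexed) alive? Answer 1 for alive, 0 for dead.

0) ~~~+~
~~+~~
~~+~~
+~~~+
~~~~~
~~~~~
1) ~~~~~
~~++~
~+~+~
~~~~~
~~~~~
~~~~~
2) ~~~~~
~~++~
~~~+~
~~~~~
~~~~~
~~~~~
3) ~~~~~
~~++~
~~++~
~~~~~
~~~~~
~~~~~
4) ~~~~~
~~++~
~~++~
~~~~~
~~~~~
~~~~~

0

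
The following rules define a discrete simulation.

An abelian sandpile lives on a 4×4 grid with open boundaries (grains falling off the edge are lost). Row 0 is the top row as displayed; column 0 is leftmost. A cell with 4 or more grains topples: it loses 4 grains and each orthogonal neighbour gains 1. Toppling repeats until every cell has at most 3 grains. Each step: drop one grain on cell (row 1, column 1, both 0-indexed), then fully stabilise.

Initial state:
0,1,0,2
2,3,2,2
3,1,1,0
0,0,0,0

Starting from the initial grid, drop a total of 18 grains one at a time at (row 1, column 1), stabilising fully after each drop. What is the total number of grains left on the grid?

step 0: 0,1,0,2
2,3,2,2
3,1,1,0
0,0,0,0
step 1: 0,2,0,2
3,0,3,2
3,2,1,0
0,0,0,0
step 2: 0,2,0,2
3,1,3,2
3,2,1,0
0,0,0,0
step 3: 0,2,0,2
3,2,3,2
3,2,1,0
0,0,0,0
step 4: 0,2,0,2
3,3,3,2
3,2,1,0
0,0,0,0
step 5: 1,3,1,2
1,3,0,3
1,0,3,0
1,1,0,0
step 6: 2,0,2,2
2,1,1,3
1,1,3,0
1,1,0,0
step 7: 2,0,2,2
2,2,1,3
1,1,3,0
1,1,0,0
step 8: 2,0,2,2
2,3,1,3
1,1,3,0
1,1,0,0
step 9: 2,1,2,2
3,0,2,3
1,2,3,0
1,1,0,0
step 10: 2,1,2,2
3,1,2,3
1,2,3,0
1,1,0,0
step 11: 2,1,2,2
3,2,2,3
1,2,3,0
1,1,0,0
step 12: 2,1,2,2
3,3,2,3
1,2,3,0
1,1,0,0
step 13: 3,2,2,2
0,1,3,3
2,3,3,0
1,1,0,0
step 14: 3,2,2,2
0,2,3,3
2,3,3,0
1,1,0,0
step 15: 3,2,2,2
0,3,3,3
2,3,3,0
1,1,0,0
step 16: 3,3,3,3
1,2,2,0
3,1,1,2
1,2,1,0
step 17: 3,3,3,3
1,3,2,0
3,1,1,2
1,2,1,0
step 18: 0,2,2,0
3,2,0,2
3,2,2,2
1,2,1,0

24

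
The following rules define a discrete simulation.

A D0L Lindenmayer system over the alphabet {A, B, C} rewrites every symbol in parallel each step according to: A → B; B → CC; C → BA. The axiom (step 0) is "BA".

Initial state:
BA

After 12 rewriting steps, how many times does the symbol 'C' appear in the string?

[0] BA
[1] CCB
[2] BABACC
[3] CCBCCBBABA
[4] BABACCBABACCCCBCCB
[5] CCBCCBBABACCBCCBBABABABACCBABACC
[6] BABACCBABACCCCBCCBBABACCBABACCCCBCCBCCBCCBBABACCBCCBBABA
[7] CCBCCBBABACCBCCBBABABABACCBABACCCCBCCBBABACCBCCBBABABABACCBABACCBABACCBABACCCCBCCBBABACCBABACCCCBCCB
[8] BABACCBABACCCCBCCBBABACCBABACCCCBCCBCCBCCBBABACCBCCBBABABA…BABACCBCCBBABABABACCBABACCCCBCCBBABACCBCCBBABABABACCBABACC  (len 176)
[9] CCBCCBBABACCBCCBBABABABACCBABACCCCBCCBBABACCBCCBBABABABACC…BABABACCBABACCCCBCCBBABACCBABACCCCBCCBCCBCCBBABACCBCCBBABA  (len 312)
[10] BABACCBABACCCCBCCBBABACCBABACCCCBCCBCCBCCBBABACCBCCBBABABA…CCBCCBBABABABACCBABACCBABACCBABACCCCBCCBBABACCBABACCCCBCCB  (len 552)
[11] CCBCCBBABACCBCCBBABABABACCBABACCCCBCCBBABACCBCCBBABABABACC…BABACCBCCBBABABABACCBABACCCCBCCBBABACCBCCBBABABABACCBABACC  (len 976)
[12] BABACCBABACCCCBCCBBABACCBABACCCCBCCBCCBCCBBABACCBCCBBABABA…BABABACCBABACCCCBCCBBABACCBABACCCCBCCBCCBCCBBABACCBCCBBABA  (len 1728)

704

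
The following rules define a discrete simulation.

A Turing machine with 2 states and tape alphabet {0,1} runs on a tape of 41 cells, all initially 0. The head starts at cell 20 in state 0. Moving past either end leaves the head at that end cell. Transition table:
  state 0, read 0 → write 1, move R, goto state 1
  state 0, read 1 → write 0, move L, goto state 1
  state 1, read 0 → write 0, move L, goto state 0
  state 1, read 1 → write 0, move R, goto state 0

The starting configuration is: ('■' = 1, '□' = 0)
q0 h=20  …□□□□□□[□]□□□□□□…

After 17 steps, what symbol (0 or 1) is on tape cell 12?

1

step 0: q0 h=20  …□□□□□□[□]□□□□□□…
step 1: q1 h=21  …□□□□□■[□]□□□□□□…
step 2: q0 h=20  …□□□□□□[■]□□□□□□…
step 3: q1 h=19  …□□□□□□[□]□□□□□□…
step 4: q0 h=18  …□□□□□□[□]□□□□□□…
step 5: q1 h=19  …□□□□□■[□]□□□□□□…
step 6: q0 h=18  …□□□□□□[■]□□□□□□…
step 7: q1 h=17  …□□□□□□[□]□□□□□□…
step 8: q0 h=16  …□□□□□□[□]□□□□□□…
step 9: q1 h=17  …□□□□□■[□]□□□□□□…
step 10: q0 h=16  …□□□□□□[■]□□□□□□…
step 11: q1 h=15  …□□□□□□[□]□□□□□□…
step 12: q0 h=14  …□□□□□□[□]□□□□□□…
step 13: q1 h=15  …□□□□□■[□]□□□□□□…
step 14: q0 h=14  …□□□□□□[■]□□□□□□…
step 15: q1 h=13  …□□□□□□[□]□□□□□□…
step 16: q0 h=12  …□□□□□□[□]□□□□□□…
step 17: q1 h=13  …□□□□□■[□]□□□□□□…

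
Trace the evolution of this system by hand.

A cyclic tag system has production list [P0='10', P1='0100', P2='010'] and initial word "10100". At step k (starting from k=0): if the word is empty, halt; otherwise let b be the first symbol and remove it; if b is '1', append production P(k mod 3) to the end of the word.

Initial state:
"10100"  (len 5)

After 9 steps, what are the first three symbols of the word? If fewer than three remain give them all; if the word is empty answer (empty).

001

[0] "10100"  (len 5)
[1] "010010"  (len 6)
[2] "10010"  (len 5)
[3] "0010010"  (len 7)
[4] "010010"  (len 6)
[5] "10010"  (len 5)
[6] "0010010"  (len 7)
[7] "010010"  (len 6)
[8] "10010"  (len 5)
[9] "0010010"  (len 7)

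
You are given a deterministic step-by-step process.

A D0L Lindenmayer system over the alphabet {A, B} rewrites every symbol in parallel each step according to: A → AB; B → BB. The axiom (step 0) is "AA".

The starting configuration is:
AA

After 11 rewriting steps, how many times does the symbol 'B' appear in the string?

4094

k=0  AA
k=1  ABAB
k=2  ABBBABBB
k=3  ABBBBBBBABBBBBBB
k=4  ABBBBBBBBBBBBBBBABBBBBBBBBBBBBBB
k=5  ABBBBBBBBBBBBBBBBBBBBBBBBBBBBBBBABBBBBBBBBBBBBBBBBBBBBBBBBBBBBBB
k=6  ABBBBBBBBBBBBBBBBBBBBBBBBBBBBBBBBBBBBBBBBBBBBBBBBBBBBBBBBB…BBBBBBBBBBBBBBBBBBBBBBBBBBBBBBBBBBBBBBBBBBBBBBBBBBBBBBBBBB  (len 128)
k=7  ABBBBBBBBBBBBBBBBBBBBBBBBBBBBBBBBBBBBBBBBBBBBBBBBBBBBBBBBB…BBBBBBBBBBBBBBBBBBBBBBBBBBBBBBBBBBBBBBBBBBBBBBBBBBBBBBBBBB  (len 256)
k=8  ABBBBBBBBBBBBBBBBBBBBBBBBBBBBBBBBBBBBBBBBBBBBBBBBBBBBBBBBB…BBBBBBBBBBBBBBBBBBBBBBBBBBBBBBBBBBBBBBBBBBBBBBBBBBBBBBBBBB  (len 512)
k=9  ABBBBBBBBBBBBBBBBBBBBBBBBBBBBBBBBBBBBBBBBBBBBBBBBBBBBBBBBB…BBBBBBBBBBBBBBBBBBBBBBBBBBBBBBBBBBBBBBBBBBBBBBBBBBBBBBBBBB  (len 1024)
k=10  ABBBBBBBBBBBBBBBBBBBBBBBBBBBBBBBBBBBBBBBBBBBBBBBBBBBBBBBBB…BBBBBBBBBBBBBBBBBBBBBBBBBBBBBBBBBBBBBBBBBBBBBBBBBBBBBBBBBB  (len 2048)
k=11  ABBBBBBBBBBBBBBBBBBBBBBBBBBBBBBBBBBBBBBBBBBBBBBBBBBBBBBBBB…BBBBBBBBBBBBBBBBBBBBBBBBBBBBBBBBBBBBBBBBBBBBBBBBBBBBBBBBBB  (len 4096)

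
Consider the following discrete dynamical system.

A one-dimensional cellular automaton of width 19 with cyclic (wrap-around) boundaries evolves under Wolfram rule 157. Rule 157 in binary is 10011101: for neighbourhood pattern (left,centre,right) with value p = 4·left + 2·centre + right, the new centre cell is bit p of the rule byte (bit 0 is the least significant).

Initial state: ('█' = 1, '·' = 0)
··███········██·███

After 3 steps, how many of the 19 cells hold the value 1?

step 0: ··███········██·███
step 1: █·██·███████·█··██·
step 2: █·█··██████··██·█··
step 3: █·██·█████·█·█··██·

12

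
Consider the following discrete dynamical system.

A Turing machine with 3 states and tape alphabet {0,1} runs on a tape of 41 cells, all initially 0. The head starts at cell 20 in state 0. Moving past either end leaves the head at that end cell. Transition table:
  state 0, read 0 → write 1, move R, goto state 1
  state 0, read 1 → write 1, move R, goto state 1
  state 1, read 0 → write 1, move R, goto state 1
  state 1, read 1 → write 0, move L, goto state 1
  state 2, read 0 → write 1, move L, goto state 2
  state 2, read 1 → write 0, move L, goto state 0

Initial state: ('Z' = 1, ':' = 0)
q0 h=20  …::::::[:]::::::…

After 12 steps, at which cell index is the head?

32

k=0  q0 h=20  …::::::[:]::::::…
k=1  q1 h=21  …:::::Z[:]::::::…
k=2  q1 h=22  …::::ZZ[:]::::::…
k=3  q1 h=23  …:::ZZZ[:]::::::…
k=4  q1 h=24  …::ZZZZ[:]::::::…
k=5  q1 h=25  …:ZZZZZ[:]::::::…
k=6  q1 h=26  …ZZZZZZ[:]::::::…
k=7  q1 h=27  …ZZZZZZ[:]::::::…
k=8  q1 h=28  …ZZZZZZ[:]::::::…
k=9  q1 h=29  …ZZZZZZ[:]::::::…
k=10  q1 h=30  …ZZZZZZ[:]::::::…
k=11  q1 h=31  …ZZZZZZ[:]::::::…
k=12  q1 h=32  …ZZZZZZ[:]::::::…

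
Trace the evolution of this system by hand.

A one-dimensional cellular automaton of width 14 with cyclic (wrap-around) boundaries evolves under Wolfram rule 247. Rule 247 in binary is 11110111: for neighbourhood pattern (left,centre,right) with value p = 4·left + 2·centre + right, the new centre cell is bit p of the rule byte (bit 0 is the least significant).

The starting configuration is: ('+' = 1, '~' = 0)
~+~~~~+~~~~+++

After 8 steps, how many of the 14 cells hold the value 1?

13

step 0: ~+~~~~+~~~~+++
step 1: +++++++++++~++
step 2: ++++++++++++~+
step 3: +++++++++++++~
step 4: ~+++++++++++++
step 5: +~++++++++++++
step 6: ++~+++++++++++
step 7: +++~++++++++++
step 8: ++++~+++++++++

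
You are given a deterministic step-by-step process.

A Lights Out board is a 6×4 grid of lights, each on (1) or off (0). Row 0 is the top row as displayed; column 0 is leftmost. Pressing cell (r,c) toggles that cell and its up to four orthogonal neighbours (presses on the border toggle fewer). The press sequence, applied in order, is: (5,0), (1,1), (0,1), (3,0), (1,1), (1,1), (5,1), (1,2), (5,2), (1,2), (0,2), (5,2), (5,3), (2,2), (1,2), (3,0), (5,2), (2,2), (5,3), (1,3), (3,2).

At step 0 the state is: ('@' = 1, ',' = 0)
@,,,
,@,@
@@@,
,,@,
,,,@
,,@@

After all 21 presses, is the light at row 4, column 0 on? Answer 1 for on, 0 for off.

t=0: @,,,
,@,@
@@@,
,,@,
,,,@
,,@@
t=1: @,,,
,@,@
@@@,
,,@,
@,,@
@@@@
t=2: @@,,
@,@@
@,@,
,,@,
@,,@
@@@@
t=3: ,,@,
@@@@
@,@,
,,@,
@,,@
@@@@
t=4: ,,@,
@@@@
,,@,
@@@,
,,,@
@@@@
t=5: ,@@,
,,,@
,@@,
@@@,
,,,@
@@@@
t=6: ,,@,
@@@@
,,@,
@@@,
,,,@
@@@@
t=7: ,,@,
@@@@
,,@,
@@@,
,@,@
,,,@
t=8: ,,,,
@,,,
,,,,
@@@,
,@,@
,,,@
t=9: ,,,,
@,,,
,,,,
@@@,
,@@@
,@@,
t=10: ,,@,
@@@@
,,@,
@@@,
,@@@
,@@,
t=11: ,@,@
@@,@
,,@,
@@@,
,@@@
,@@,
t=12: ,@,@
@@,@
,,@,
@@@,
,@,@
,,,@
t=13: ,@,@
@@,@
,,@,
@@@,
,@,,
,,@,
t=14: ,@,@
@@@@
,@,@
@@,,
,@,,
,,@,
t=15: ,@@@
@,,,
,@@@
@@,,
,@,,
,,@,
t=16: ,@@@
@,,,
@@@@
,,,,
@@,,
,,@,
t=17: ,@@@
@,,,
@@@@
,,,,
@@@,
,@,@
t=18: ,@@@
@,@,
@,,,
,,@,
@@@,
,@,@
t=19: ,@@@
@,@,
@,,,
,,@,
@@@@
,@@,
t=20: ,@@,
@,,@
@,,@
,,@,
@@@@
,@@,
t=21: ,@@,
@,,@
@,@@
,@,@
@@,@
,@@,

1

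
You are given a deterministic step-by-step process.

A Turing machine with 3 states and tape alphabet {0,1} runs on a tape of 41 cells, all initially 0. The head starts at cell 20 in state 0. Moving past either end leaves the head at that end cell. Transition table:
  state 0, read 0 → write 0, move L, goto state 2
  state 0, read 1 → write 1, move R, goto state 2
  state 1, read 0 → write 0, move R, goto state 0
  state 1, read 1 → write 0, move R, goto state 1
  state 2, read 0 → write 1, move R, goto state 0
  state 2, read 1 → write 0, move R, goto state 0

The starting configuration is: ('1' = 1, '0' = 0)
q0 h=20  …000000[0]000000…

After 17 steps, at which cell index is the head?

19

[0] q0 h=20  …000000[0]000000…
[1] q2 h=19  …000000[0]000000…
[2] q0 h=20  …000001[0]000000…
[3] q2 h=19  …000000[1]000000…
[4] q0 h=20  …000000[0]000000…
[5] q2 h=19  …000000[0]000000…
[6] q0 h=20  …000001[0]000000…
[7] q2 h=19  …000000[1]000000…
[8] q0 h=20  …000000[0]000000…
[9] q2 h=19  …000000[0]000000…
[10] q0 h=20  …000001[0]000000…
[11] q2 h=19  …000000[1]000000…
[12] q0 h=20  …000000[0]000000…
[13] q2 h=19  …000000[0]000000…
[14] q0 h=20  …000001[0]000000…
[15] q2 h=19  …000000[1]000000…
[16] q0 h=20  …000000[0]000000…
[17] q2 h=19  …000000[0]000000…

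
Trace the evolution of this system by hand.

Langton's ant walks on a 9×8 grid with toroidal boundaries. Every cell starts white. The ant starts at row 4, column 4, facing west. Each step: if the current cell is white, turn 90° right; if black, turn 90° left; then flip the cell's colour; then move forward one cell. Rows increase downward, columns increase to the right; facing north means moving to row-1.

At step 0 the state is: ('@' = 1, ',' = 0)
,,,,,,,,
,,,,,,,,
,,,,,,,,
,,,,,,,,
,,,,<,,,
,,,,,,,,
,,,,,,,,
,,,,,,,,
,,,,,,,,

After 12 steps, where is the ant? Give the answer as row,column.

t=0: ,,,,,,,,
,,,,,,,,
,,,,,,,,
,,,,,,,,
,,,,<,,,
,,,,,,,,
,,,,,,,,
,,,,,,,,
,,,,,,,,
t=1: ,,,,,,,,
,,,,,,,,
,,,,,,,,
,,,,^,,,
,,,,@,,,
,,,,,,,,
,,,,,,,,
,,,,,,,,
,,,,,,,,
t=2: ,,,,,,,,
,,,,,,,,
,,,,,,,,
,,,,@>,,
,,,,@,,,
,,,,,,,,
,,,,,,,,
,,,,,,,,
,,,,,,,,
t=3: ,,,,,,,,
,,,,,,,,
,,,,,,,,
,,,,@@,,
,,,,@v,,
,,,,,,,,
,,,,,,,,
,,,,,,,,
,,,,,,,,
t=4: ,,,,,,,,
,,,,,,,,
,,,,,,,,
,,,,@@,,
,,,,<@,,
,,,,,,,,
,,,,,,,,
,,,,,,,,
,,,,,,,,
t=5: ,,,,,,,,
,,,,,,,,
,,,,,,,,
,,,,@@,,
,,,,,@,,
,,,,v,,,
,,,,,,,,
,,,,,,,,
,,,,,,,,
t=6: ,,,,,,,,
,,,,,,,,
,,,,,,,,
,,,,@@,,
,,,,,@,,
,,,<@,,,
,,,,,,,,
,,,,,,,,
,,,,,,,,
t=7: ,,,,,,,,
,,,,,,,,
,,,,,,,,
,,,,@@,,
,,,^,@,,
,,,@@,,,
,,,,,,,,
,,,,,,,,
,,,,,,,,
t=8: ,,,,,,,,
,,,,,,,,
,,,,,,,,
,,,,@@,,
,,,@>@,,
,,,@@,,,
,,,,,,,,
,,,,,,,,
,,,,,,,,
t=9: ,,,,,,,,
,,,,,,,,
,,,,,,,,
,,,,@@,,
,,,@@@,,
,,,@v,,,
,,,,,,,,
,,,,,,,,
,,,,,,,,
t=10: ,,,,,,,,
,,,,,,,,
,,,,,,,,
,,,,@@,,
,,,@@@,,
,,,@,>,,
,,,,,,,,
,,,,,,,,
,,,,,,,,
t=11: ,,,,,,,,
,,,,,,,,
,,,,,,,,
,,,,@@,,
,,,@@@,,
,,,@,@,,
,,,,,v,,
,,,,,,,,
,,,,,,,,
t=12: ,,,,,,,,
,,,,,,,,
,,,,,,,,
,,,,@@,,
,,,@@@,,
,,,@,@,,
,,,,<@,,
,,,,,,,,
,,,,,,,,

6,4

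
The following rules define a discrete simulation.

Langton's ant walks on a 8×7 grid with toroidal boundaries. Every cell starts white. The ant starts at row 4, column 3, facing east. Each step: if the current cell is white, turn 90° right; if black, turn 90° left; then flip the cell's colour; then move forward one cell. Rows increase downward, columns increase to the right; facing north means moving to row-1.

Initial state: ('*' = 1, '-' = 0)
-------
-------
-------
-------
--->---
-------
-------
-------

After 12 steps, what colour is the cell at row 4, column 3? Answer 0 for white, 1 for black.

step 0: -------
-------
-------
-------
--->---
-------
-------
-------
step 1: -------
-------
-------
-------
---*---
---v---
-------
-------
step 2: -------
-------
-------
-------
---*---
--<*---
-------
-------
step 3: -------
-------
-------
-------
--^*---
--**---
-------
-------
step 4: -------
-------
-------
-------
--*>---
--**---
-------
-------
step 5: -------
-------
-------
---^---
--*----
--**---
-------
-------
step 6: -------
-------
-------
---*>--
--*----
--**---
-------
-------
step 7: -------
-------
-------
---**--
--*-v--
--**---
-------
-------
step 8: -------
-------
-------
---**--
--*<*--
--**---
-------
-------
step 9: -------
-------
-------
---^*--
--***--
--**---
-------
-------
step 10: -------
-------
-------
--<-*--
--***--
--**---
-------
-------
step 11: -------
-------
--^----
--*-*--
--***--
--**---
-------
-------
step 12: -------
-------
--*>---
--*-*--
--***--
--**---
-------
-------

1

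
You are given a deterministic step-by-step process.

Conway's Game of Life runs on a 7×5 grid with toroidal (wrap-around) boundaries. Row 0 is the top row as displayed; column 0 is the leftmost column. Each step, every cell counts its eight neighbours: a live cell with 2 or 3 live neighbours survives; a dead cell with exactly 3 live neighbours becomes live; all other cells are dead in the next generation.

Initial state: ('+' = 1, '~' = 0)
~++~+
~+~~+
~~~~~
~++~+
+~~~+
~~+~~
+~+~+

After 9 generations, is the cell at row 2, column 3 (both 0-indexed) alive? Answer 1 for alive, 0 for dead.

0

step 0: ~++~+
~+~~+
~~~~~
~++~+
+~~~+
~~+~~
+~+~+
step 1: ~~+~+
~+++~
~+++~
~+~++
+~+~+
~~~~~
+~+~+
step 2: ~~~~+
+~~~+
~~~~~
~~~~~
+++~+
~~~~~
++~~+
step 3: ~+~+~
+~~~+
~~~~~
++~~~
++~~~
~~++~
+~~~+
step 4: ~+~+~
+~~~+
~+~~+
++~~~
+~~~+
~~++~
++~~+
step 5: ~+++~
~++++
~+~~+
~+~~~
+~+++
~~++~
++~~+
step 6: ~~~~~
~~~~+
~+~~+
~+~~~
+~~~+
~~~~~
+~~~+
step 7: +~~~+
+~~~~
~~~~~
~+~~+
+~~~~
~~~~~
~~~~~
step 8: +~~~+
+~~~+
+~~~~
+~~~~
+~~~~
~~~~~
~~~~~
step 9: +~~~+
~+~~~
++~~~
++~~+
~~~~~
~~~~~
~~~~~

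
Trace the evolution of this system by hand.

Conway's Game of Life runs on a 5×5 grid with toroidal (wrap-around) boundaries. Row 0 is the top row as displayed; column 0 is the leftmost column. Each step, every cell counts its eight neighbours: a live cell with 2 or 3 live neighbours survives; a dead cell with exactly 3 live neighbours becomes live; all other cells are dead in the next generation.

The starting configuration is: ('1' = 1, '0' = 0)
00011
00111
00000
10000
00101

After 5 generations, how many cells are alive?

13

k=0  00011
00111
00000
10000
00101
k=1  10000
00101
00011
00000
10001
k=2  11010
10001
00011
10010
10001
k=3  01010
01100
00010
10010
00110
k=4  01010
01010
01011
00010
01010
k=5  11011
01010
10011
10010
00011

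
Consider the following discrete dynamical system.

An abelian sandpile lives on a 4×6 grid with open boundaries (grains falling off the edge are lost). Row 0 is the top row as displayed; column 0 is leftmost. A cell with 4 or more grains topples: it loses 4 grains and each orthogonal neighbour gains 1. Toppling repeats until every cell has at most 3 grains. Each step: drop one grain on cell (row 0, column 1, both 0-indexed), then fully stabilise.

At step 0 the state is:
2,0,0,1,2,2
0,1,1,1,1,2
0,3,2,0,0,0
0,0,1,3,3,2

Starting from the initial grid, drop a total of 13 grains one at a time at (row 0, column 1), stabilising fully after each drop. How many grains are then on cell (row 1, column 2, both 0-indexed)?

2

gen 0: 2,0,0,1,2,2
0,1,1,1,1,2
0,3,2,0,0,0
0,0,1,3,3,2
gen 1: 2,1,0,1,2,2
0,1,1,1,1,2
0,3,2,0,0,0
0,0,1,3,3,2
gen 2: 2,2,0,1,2,2
0,1,1,1,1,2
0,3,2,0,0,0
0,0,1,3,3,2
gen 3: 2,3,0,1,2,2
0,1,1,1,1,2
0,3,2,0,0,0
0,0,1,3,3,2
gen 4: 3,0,1,1,2,2
0,2,1,1,1,2
0,3,2,0,0,0
0,0,1,3,3,2
gen 5: 3,1,1,1,2,2
0,2,1,1,1,2
0,3,2,0,0,0
0,0,1,3,3,2
gen 6: 3,2,1,1,2,2
0,2,1,1,1,2
0,3,2,0,0,0
0,0,1,3,3,2
gen 7: 3,3,1,1,2,2
0,2,1,1,1,2
0,3,2,0,0,0
0,0,1,3,3,2
gen 8: 0,1,2,1,2,2
1,3,1,1,1,2
0,3,2,0,0,0
0,0,1,3,3,2
gen 9: 0,2,2,1,2,2
1,3,1,1,1,2
0,3,2,0,0,0
0,0,1,3,3,2
gen 10: 0,3,2,1,2,2
1,3,1,1,1,2
0,3,2,0,0,0
0,0,1,3,3,2
gen 11: 1,1,3,1,2,2
2,1,2,1,1,2
1,0,3,0,0,0
0,1,1,3,3,2
gen 12: 1,2,3,1,2,2
2,1,2,1,1,2
1,0,3,0,0,0
0,1,1,3,3,2
gen 13: 1,3,3,1,2,2
2,1,2,1,1,2
1,0,3,0,0,0
0,1,1,3,3,2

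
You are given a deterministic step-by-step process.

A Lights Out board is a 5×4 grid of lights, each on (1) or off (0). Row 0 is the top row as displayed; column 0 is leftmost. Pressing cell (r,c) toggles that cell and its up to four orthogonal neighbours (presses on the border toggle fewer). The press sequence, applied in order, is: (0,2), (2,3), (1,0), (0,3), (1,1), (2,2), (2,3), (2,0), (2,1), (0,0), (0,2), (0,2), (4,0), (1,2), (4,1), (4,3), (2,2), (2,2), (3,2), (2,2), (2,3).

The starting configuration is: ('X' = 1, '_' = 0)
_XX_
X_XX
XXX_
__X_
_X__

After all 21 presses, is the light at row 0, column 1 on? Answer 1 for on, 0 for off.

0

t=0: _XX_
X_XX
XXX_
__X_
_X__
t=1: ___X
X__X
XXX_
__X_
_X__
t=2: ___X
X___
XX_X
__XX
_X__
t=3: X__X
_X__
_X_X
__XX
_X__
t=4: X_X_
_X_X
_X_X
__XX
_X__
t=5: XXX_
X_XX
___X
__XX
_X__
t=6: XXX_
X__X
_XX_
___X
_X__
t=7: XXX_
X___
_X_X
____
_X__
t=8: XXX_
____
X__X
X___
_X__
t=9: XXX_
_X__
_XXX
XX__
_X__
t=10: __X_
XX__
_XXX
XX__
_X__
t=11: _X_X
XXX_
_XXX
XX__
_X__
t=12: __X_
XX__
_XXX
XX__
_X__
t=13: __X_
XX__
_XXX
_X__
X___
t=14: ____
X_XX
_X_X
_X__
X___
t=15: ____
X_XX
_X_X
____
_XX_
t=16: ____
X_XX
_X_X
___X
_X_X
t=17: ____
X__X
__X_
__XX
_X_X
t=18: ____
X_XX
_X_X
___X
_X_X
t=19: ____
X_XX
_XXX
_XX_
_XXX
t=20: ____
X__X
____
_X__
_XXX
t=21: ____
X___
__XX
_X_X
_XXX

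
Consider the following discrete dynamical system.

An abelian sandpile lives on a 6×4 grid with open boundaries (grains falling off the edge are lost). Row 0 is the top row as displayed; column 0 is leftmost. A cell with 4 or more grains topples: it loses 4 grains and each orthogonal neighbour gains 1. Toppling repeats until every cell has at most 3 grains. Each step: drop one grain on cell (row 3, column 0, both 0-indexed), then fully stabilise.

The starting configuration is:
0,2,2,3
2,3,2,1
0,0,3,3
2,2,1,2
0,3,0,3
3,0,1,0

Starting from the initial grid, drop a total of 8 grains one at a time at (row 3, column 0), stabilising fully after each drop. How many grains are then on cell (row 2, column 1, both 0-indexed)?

step 0: 0,2,2,3
2,3,2,1
0,0,3,3
2,2,1,2
0,3,0,3
3,0,1,0
step 1: 0,2,2,3
2,3,2,1
0,0,3,3
3,2,1,2
0,3,0,3
3,0,1,0
step 2: 0,2,2,3
2,3,2,1
1,0,3,3
0,3,1,2
1,3,0,3
3,0,1,0
step 3: 0,2,2,3
2,3,2,1
1,0,3,3
1,3,1,2
1,3,0,3
3,0,1,0
step 4: 0,2,2,3
2,3,2,1
1,0,3,3
2,3,1,2
1,3,0,3
3,0,1,0
step 5: 0,2,2,3
2,3,2,1
1,0,3,3
3,3,1,2
1,3,0,3
3,0,1,0
step 6: 0,2,2,3
2,3,2,1
2,1,3,3
1,1,2,2
3,0,1,3
3,1,1,0
step 7: 0,2,2,3
2,3,2,1
2,1,3,3
2,1,2,2
3,0,1,3
3,1,1,0
step 8: 0,2,2,3
2,3,2,1
2,1,3,3
3,1,2,2
3,0,1,3
3,1,1,0

1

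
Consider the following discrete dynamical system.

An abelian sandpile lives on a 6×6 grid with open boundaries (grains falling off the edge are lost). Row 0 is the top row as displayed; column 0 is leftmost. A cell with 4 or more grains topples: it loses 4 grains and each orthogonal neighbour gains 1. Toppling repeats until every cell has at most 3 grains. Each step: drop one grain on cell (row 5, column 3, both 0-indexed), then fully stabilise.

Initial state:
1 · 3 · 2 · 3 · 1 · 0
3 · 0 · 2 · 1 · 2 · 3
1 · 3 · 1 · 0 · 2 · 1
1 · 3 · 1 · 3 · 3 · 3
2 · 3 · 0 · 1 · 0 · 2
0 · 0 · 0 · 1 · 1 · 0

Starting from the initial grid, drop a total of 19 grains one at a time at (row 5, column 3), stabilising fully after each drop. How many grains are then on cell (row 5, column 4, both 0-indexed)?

k=0  1 · 3 · 2 · 3 · 1 · 0
3 · 0 · 2 · 1 · 2 · 3
1 · 3 · 1 · 0 · 2 · 1
1 · 3 · 1 · 3 · 3 · 3
2 · 3 · 0 · 1 · 0 · 2
0 · 0 · 0 · 1 · 1 · 0
k=1  1 · 3 · 2 · 3 · 1 · 0
3 · 0 · 2 · 1 · 2 · 3
1 · 3 · 1 · 0 · 2 · 1
1 · 3 · 1 · 3 · 3 · 3
2 · 3 · 0 · 1 · 0 · 2
0 · 0 · 0 · 2 · 1 · 0
k=2  1 · 3 · 2 · 3 · 1 · 0
3 · 0 · 2 · 1 · 2 · 3
1 · 3 · 1 · 0 · 2 · 1
1 · 3 · 1 · 3 · 3 · 3
2 · 3 · 0 · 1 · 0 · 2
0 · 0 · 0 · 3 · 1 · 0
k=3  1 · 3 · 2 · 3 · 1 · 0
3 · 0 · 2 · 1 · 2 · 3
1 · 3 · 1 · 0 · 2 · 1
1 · 3 · 1 · 3 · 3 · 3
2 · 3 · 0 · 2 · 0 · 2
0 · 0 · 1 · 0 · 2 · 0
k=4  1 · 3 · 2 · 3 · 1 · 0
3 · 0 · 2 · 1 · 2 · 3
1 · 3 · 1 · 0 · 2 · 1
1 · 3 · 1 · 3 · 3 · 3
2 · 3 · 0 · 2 · 0 · 2
0 · 0 · 1 · 1 · 2 · 0
k=5  1 · 3 · 2 · 3 · 1 · 0
3 · 0 · 2 · 1 · 2 · 3
1 · 3 · 1 · 0 · 2 · 1
1 · 3 · 1 · 3 · 3 · 3
2 · 3 · 0 · 2 · 0 · 2
0 · 0 · 1 · 2 · 2 · 0
k=6  1 · 3 · 2 · 3 · 1 · 0
3 · 0 · 2 · 1 · 2 · 3
1 · 3 · 1 · 0 · 2 · 1
1 · 3 · 1 · 3 · 3 · 3
2 · 3 · 0 · 2 · 0 · 2
0 · 0 · 1 · 3 · 2 · 0
k=7  1 · 3 · 2 · 3 · 1 · 0
3 · 0 · 2 · 1 · 2 · 3
1 · 3 · 1 · 0 · 2 · 1
1 · 3 · 1 · 3 · 3 · 3
2 · 3 · 0 · 3 · 0 · 2
0 · 0 · 2 · 0 · 3 · 0
k=8  1 · 3 · 2 · 3 · 1 · 0
3 · 0 · 2 · 1 · 2 · 3
1 · 3 · 1 · 0 · 2 · 1
1 · 3 · 1 · 3 · 3 · 3
2 · 3 · 0 · 3 · 0 · 2
0 · 0 · 2 · 1 · 3 · 0
k=9  1 · 3 · 2 · 3 · 1 · 0
3 · 0 · 2 · 1 · 2 · 3
1 · 3 · 1 · 0 · 2 · 1
1 · 3 · 1 · 3 · 3 · 3
2 · 3 · 0 · 3 · 0 · 2
0 · 0 · 2 · 2 · 3 · 0
k=10  1 · 3 · 2 · 3 · 1 · 0
3 · 0 · 2 · 1 · 2 · 3
1 · 3 · 1 · 0 · 2 · 1
1 · 3 · 1 · 3 · 3 · 3
2 · 3 · 0 · 3 · 0 · 2
0 · 0 · 2 · 3 · 3 · 0
k=11  1 · 3 · 2 · 3 · 1 · 0
3 · 0 · 2 · 1 · 2 · 3
1 · 3 · 1 · 1 · 3 · 2
1 · 3 · 2 · 1 · 1 · 0
2 · 3 · 1 · 1 · 3 · 3
0 · 0 · 3 · 2 · 0 · 1
k=12  1 · 3 · 2 · 3 · 1 · 0
3 · 0 · 2 · 1 · 2 · 3
1 · 3 · 1 · 1 · 3 · 2
1 · 3 · 2 · 1 · 1 · 0
2 · 3 · 1 · 1 · 3 · 3
0 · 0 · 3 · 3 · 0 · 1
k=13  1 · 3 · 2 · 3 · 1 · 0
3 · 0 · 2 · 1 · 2 · 3
1 · 3 · 1 · 1 · 3 · 2
1 · 3 · 2 · 1 · 1 · 0
2 · 3 · 2 · 2 · 3 · 3
0 · 1 · 0 · 1 · 1 · 1
k=14  1 · 3 · 2 · 3 · 1 · 0
3 · 0 · 2 · 1 · 2 · 3
1 · 3 · 1 · 1 · 3 · 2
1 · 3 · 2 · 1 · 1 · 0
2 · 3 · 2 · 2 · 3 · 3
0 · 1 · 0 · 2 · 1 · 1
k=15  1 · 3 · 2 · 3 · 1 · 0
3 · 0 · 2 · 1 · 2 · 3
1 · 3 · 1 · 1 · 3 · 2
1 · 3 · 2 · 1 · 1 · 0
2 · 3 · 2 · 2 · 3 · 3
0 · 1 · 0 · 3 · 1 · 1
k=16  1 · 3 · 2 · 3 · 1 · 0
3 · 0 · 2 · 1 · 2 · 3
1 · 3 · 1 · 1 · 3 · 2
1 · 3 · 2 · 1 · 1 · 0
2 · 3 · 2 · 3 · 3 · 3
0 · 1 · 1 · 0 · 2 · 1
k=17  1 · 3 · 2 · 3 · 1 · 0
3 · 0 · 2 · 1 · 2 · 3
1 · 3 · 1 · 1 · 3 · 2
1 · 3 · 2 · 1 · 1 · 0
2 · 3 · 2 · 3 · 3 · 3
0 · 1 · 1 · 1 · 2 · 1
k=18  1 · 3 · 2 · 3 · 1 · 0
3 · 0 · 2 · 1 · 2 · 3
1 · 3 · 1 · 1 · 3 · 2
1 · 3 · 2 · 1 · 1 · 0
2 · 3 · 2 · 3 · 3 · 3
0 · 1 · 1 · 2 · 2 · 1
k=19  1 · 3 · 2 · 3 · 1 · 0
3 · 0 · 2 · 1 · 2 · 3
1 · 3 · 1 · 1 · 3 · 2
1 · 3 · 2 · 1 · 1 · 0
2 · 3 · 2 · 3 · 3 · 3
0 · 1 · 1 · 3 · 2 · 1

2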